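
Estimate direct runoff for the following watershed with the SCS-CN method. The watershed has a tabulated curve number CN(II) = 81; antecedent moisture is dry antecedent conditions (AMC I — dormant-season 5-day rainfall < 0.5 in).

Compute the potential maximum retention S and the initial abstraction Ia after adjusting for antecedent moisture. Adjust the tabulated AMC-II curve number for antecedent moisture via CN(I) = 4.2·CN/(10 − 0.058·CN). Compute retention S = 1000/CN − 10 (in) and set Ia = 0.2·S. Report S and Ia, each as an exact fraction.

S = 9500/1701 in ≈ 5.585 in; Ia = 1900/1701 in ≈ 1.117 in

CN(I) from CN(II)=81: (4.2·81)/(10 − 0.058·81) = 170100/2651 ≈ 64.164
S = 1000/(170100/2651) − 10 = 9500/1701 in ≈ 5.585 in
Initial abstraction Ia = S/5 = (9500/1701)/5 = 1900/1701 ≈ 1.117 in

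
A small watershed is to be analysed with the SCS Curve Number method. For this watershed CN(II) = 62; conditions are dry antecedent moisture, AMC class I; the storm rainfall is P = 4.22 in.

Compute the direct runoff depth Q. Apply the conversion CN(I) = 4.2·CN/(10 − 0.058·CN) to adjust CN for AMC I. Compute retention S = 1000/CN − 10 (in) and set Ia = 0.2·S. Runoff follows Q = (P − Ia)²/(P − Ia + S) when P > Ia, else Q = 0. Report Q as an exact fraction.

CN(I) from CN(II)=62: (4.2·62)/(10 − 0.058·62) = 65100/1601 ≈ 40.662
S = 1000/(65100/1601) − 10 = 9500/651 in ≈ 14.593 in
Ia = 0.2S: 0.2·14.593 = 2.919 in (exactly 1900/651)
Since P=4.220 > Ia=2.919: effective rainfall P−Ia = 42361/32550 in
Q = (42361/32550)²/((42361/32550) + 9500/651) = (1794454321/1059502500)/(517361/32550) = 1794454321/16840100550 in ≈ 0.107 in

Q = 1794454321/16840100550 in ≈ 0.107 in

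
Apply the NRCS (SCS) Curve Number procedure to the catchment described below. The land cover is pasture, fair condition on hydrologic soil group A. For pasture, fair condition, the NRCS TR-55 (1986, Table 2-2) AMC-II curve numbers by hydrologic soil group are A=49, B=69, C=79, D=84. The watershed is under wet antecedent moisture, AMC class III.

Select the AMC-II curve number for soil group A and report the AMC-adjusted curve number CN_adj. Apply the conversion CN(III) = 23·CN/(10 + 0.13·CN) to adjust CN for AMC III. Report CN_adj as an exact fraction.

NRCS table: pasture, fair condition, soil group A → CN(II) = 49
Wet (AMC III): CN(III) = 23·49/(10 + 0.13·49) = 1127/(1637/100) = 112700/1637 ≈ 68.845

CN_adj = 112700/1637 ≈ 68.845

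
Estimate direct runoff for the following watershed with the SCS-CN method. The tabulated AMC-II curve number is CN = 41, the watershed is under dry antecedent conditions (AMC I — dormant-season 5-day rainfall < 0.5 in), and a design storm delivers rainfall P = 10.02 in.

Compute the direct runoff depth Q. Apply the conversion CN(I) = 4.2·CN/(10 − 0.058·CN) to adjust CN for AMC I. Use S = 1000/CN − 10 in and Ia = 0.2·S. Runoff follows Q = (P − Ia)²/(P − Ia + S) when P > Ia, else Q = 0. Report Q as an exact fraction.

CN(I) from CN(II)=41: (4.2·41)/(10 − 0.058·41) = 86100/3811 ≈ 22.592
Max retention: S = 1000/(86100/3811) − 10 = 29500/861 in (≈ 34.262 in)
Ia = 0.2S: 0.2·34.262 = 6.852 in (exactly 5900/861)
Excess rainfall: 10.020 − 6.852 = 3.168 in; P > Ia so Q > 0
Runoff Q = (P−Ia)²/(P−Ia+S) = (3.168)²/(3.168+34.262) = 18594322321/69369091050 ≈ 0.268 in

Q = 18594322321/69369091050 in ≈ 0.268 in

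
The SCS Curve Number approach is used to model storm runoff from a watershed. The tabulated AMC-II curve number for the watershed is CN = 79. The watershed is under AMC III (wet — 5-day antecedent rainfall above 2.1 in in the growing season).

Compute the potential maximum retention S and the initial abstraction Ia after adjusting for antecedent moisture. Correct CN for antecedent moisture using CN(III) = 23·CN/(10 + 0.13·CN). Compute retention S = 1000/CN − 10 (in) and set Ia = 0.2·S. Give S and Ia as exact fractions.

S = 2100/1817 in ≈ 1.156 in; Ia = 420/1817 in ≈ 0.231 in

Adjust CN=79 to AMC III: 23·79/(10 + 0.13·79) → 1817 ÷ (2027/100) = 181700/2027 ≈ 89.640
Max retention: S = 1000/(181700/2027) − 10 = 2100/1817 in (≈ 1.156 in)
Ia = 0.2·(2100/1817) = 420/1817 in ≈ 0.231 in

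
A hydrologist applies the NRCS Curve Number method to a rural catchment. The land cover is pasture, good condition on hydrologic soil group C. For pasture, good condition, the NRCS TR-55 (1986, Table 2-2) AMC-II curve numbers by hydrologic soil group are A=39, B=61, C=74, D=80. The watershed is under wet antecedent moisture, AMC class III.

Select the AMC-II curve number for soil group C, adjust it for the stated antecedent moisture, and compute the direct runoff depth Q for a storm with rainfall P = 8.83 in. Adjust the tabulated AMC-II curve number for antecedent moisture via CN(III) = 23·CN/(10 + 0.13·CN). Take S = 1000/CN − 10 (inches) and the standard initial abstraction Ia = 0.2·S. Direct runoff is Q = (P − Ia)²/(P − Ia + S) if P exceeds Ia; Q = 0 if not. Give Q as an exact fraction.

NRCS table: pasture, good condition, soil group C → CN(II) = 74
Wet (AMC III): CN(III) = 23·74/(10 + 0.13·74) = 1702/(981/50) = 85100/981 ≈ 86.748
Max retention: S = 1000/(85100/981) − 10 = 1300/851 in (≈ 1.528 in)
Ia = 0.2·(1300/851) = 260/851 in ≈ 0.306 in
P − Ia = 8.830 − 0.306 = 725433/85100 ≈ 8.524 in (> 0, runoff occurs)
Q = (725433/85100)²/((725433/85100) + 1300/851) = (526253037489/7242010000)/(855433/85100) = 526253037489/72797348300 in ≈ 7.229 in

Q = 526253037489/72797348300 in ≈ 7.229 in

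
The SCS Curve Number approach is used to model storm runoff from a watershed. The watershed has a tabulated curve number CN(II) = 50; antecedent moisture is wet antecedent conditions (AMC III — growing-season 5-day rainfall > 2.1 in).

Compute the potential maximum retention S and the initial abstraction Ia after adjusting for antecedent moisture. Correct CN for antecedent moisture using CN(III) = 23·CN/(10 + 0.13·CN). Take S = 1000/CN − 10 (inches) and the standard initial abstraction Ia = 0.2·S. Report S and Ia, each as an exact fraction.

Wet (AMC III): CN(III) = 23·50/(10 + 0.13·50) = 1150/(33/2) = 2300/33 ≈ 69.697
Max retention: S = 1000/(2300/33) − 10 = 100/23 in (≈ 4.348 in)
Ia = 0.2S: 0.2·4.348 = 0.870 in (exactly 20/23)

S = 100/23 in ≈ 4.348 in; Ia = 20/23 in ≈ 0.870 in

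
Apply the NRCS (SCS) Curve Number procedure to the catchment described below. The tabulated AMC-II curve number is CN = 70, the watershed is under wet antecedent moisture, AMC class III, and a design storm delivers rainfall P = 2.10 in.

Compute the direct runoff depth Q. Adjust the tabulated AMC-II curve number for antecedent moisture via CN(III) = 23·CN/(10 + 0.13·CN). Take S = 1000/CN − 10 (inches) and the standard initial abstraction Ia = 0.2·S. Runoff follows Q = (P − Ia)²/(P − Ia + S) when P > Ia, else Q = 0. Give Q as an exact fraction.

Adjust CN=70 to AMC III: 23·70/(10 + 0.13·70) → 1610 ÷ (191/10) = 16100/191 ≈ 84.293
Max retention: S = 1000/(16100/191) − 10 = 300/161 in (≈ 1.863 in)
Ia = 0.2·(300/161) = 60/161 in ≈ 0.373 in
P − Ia = 2.100 − 0.373 = 2781/1610 ≈ 1.727 in (> 0, runoff occurs)
Q = (2781/1610)²/((2781/1610) + 300/161) = (7733961/2592100)/(5781/1610) = 2577987/3102470 in ≈ 0.831 in

Q = 2577987/3102470 in ≈ 0.831 in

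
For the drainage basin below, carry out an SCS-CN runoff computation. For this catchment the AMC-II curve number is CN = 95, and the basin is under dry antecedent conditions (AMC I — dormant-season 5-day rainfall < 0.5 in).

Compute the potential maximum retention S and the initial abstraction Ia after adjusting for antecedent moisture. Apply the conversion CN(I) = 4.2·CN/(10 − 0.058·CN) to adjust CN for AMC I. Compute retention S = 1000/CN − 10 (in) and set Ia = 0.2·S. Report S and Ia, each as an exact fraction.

Dry (AMC I): CN(I) = 4.2·95/(10 − 0.058·95) = 399/(449/100) = 39900/449 ≈ 88.864
S = 1000/(39900/449) − 10 = 500/399 in ≈ 1.253 in
Ia = 0.2·(500/399) = 100/399 in ≈ 0.251 in

S = 500/399 in ≈ 1.253 in; Ia = 100/399 in ≈ 0.251 in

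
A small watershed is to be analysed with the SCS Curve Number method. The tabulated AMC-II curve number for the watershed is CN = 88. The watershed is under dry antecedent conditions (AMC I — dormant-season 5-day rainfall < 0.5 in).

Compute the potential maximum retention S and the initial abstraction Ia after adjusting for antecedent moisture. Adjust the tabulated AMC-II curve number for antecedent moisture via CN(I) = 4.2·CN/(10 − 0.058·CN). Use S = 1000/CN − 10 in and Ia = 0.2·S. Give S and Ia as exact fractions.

S = 250/77 in ≈ 3.247 in; Ia = 50/77 in ≈ 0.649 in

CN(I) from CN(II)=88: (4.2·88)/(10 − 0.058·88) = 3850/51 ≈ 75.490
Retention S: 1000/CN − 10 with CN=75.490 → S = 250/77 ≈ 3.247 in
Initial abstraction Ia = S/5 = (250/77)/5 = 50/77 ≈ 0.649 in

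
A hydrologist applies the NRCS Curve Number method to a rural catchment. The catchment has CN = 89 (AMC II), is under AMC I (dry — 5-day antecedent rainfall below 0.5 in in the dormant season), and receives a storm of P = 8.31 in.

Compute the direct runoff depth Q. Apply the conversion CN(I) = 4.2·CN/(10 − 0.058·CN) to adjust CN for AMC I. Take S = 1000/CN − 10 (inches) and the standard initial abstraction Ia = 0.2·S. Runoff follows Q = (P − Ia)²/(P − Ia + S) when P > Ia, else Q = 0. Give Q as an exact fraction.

CN(I) from CN(II)=89: (4.2·89)/(10 − 0.058·89) = 186900/2419 ≈ 77.263
Retention S: 1000/CN − 10 with CN=77.263 → S = 5500/1869 ≈ 2.943 in
Ia = 0.2S: 0.2·2.943 = 0.589 in (exactly 1100/1869)
P − Ia = 8.310 − 0.589 = 1443139/186900 ≈ 7.721 in (> 0, runoff occurs)
Runoff Q = (P−Ia)²/(P−Ia+S) = (7.721)²/(7.721+2.943) = 2082650173321/372517679100 ≈ 5.591 in

Q = 2082650173321/372517679100 in ≈ 5.591 in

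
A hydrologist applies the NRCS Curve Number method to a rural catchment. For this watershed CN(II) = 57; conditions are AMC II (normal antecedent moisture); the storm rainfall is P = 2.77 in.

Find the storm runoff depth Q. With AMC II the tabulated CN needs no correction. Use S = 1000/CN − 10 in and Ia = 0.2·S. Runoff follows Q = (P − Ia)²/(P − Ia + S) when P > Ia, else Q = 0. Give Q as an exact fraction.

CN(II) = 57; AMC II needs no correction.
Retention S: 1000/CN − 10 with CN=57.000 → S = 430/57 ≈ 7.544 in
Initial abstraction Ia = S/5 = (430/57)/5 = 86/57 ≈ 1.509 in
Excess rainfall: 2.770 − 1.509 = 1.261 in; P > Ia so Q > 0
Q: (7189/5700)² ÷ (50189/5700) = 51681721/286077300 in (≈ 0.181 in)

Q = 51681721/286077300 in ≈ 0.181 in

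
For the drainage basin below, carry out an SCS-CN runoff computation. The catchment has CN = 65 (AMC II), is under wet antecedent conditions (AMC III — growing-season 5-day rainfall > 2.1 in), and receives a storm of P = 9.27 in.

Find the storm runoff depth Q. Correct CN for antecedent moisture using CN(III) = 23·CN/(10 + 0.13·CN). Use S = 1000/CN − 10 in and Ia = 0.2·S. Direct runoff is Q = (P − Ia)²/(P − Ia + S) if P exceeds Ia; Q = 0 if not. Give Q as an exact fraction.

Q = 69260027929/9961872700 in ≈ 6.953 in

CN(III) from CN(II)=65: (23·65)/(10 + 0.13·65) = 29900/369 ≈ 81.030
Max retention: S = 1000/(29900/369) − 10 = 700/299 in (≈ 2.341 in)
Ia = 0.2S: 0.2·2.341 = 0.468 in (exactly 140/299)
Since P=9.270 > Ia=0.468: effective rainfall P−Ia = 263173/29900 in
Runoff Q = (P−Ia)²/(P−Ia+S) = (8.802)²/(8.802+2.341) = 69260027929/9961872700 ≈ 6.953 in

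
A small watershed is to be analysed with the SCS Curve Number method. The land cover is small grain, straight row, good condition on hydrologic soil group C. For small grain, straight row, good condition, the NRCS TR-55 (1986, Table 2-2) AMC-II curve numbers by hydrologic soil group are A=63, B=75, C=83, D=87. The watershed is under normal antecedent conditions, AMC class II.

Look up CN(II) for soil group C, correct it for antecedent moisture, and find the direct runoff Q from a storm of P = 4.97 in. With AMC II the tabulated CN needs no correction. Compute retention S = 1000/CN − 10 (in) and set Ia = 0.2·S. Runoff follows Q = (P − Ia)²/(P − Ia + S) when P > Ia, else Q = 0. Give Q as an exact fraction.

NRCS table: small grain, straight row, good condition, soil group C → CN(II) = 83
CN(II) = 83; AMC II needs no correction.
S = 1000/83 − 10 = 170/83 in ≈ 2.048 in
Initial abstraction Ia = S/5 = (170/83)/5 = 34/83 ≈ 0.410 in
Since P=4.970 > Ia=0.410: effective rainfall P−Ia = 37851/8300 in
Q = (37851/8300)²/((37851/8300) + 170/83) = (1432698201/68890000)/(54851/8300) = 1432698201/455263300 in ≈ 3.147 in

Q = 1432698201/455263300 in ≈ 3.147 in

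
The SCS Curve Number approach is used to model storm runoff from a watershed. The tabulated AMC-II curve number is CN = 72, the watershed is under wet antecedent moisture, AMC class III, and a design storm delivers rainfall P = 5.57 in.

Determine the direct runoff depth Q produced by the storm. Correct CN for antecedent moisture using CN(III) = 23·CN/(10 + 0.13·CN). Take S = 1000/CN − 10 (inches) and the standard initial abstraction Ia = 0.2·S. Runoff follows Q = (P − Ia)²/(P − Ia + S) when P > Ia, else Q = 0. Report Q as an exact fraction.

Q = 11728673401/2966289300 in ≈ 3.954 in

Wet (AMC III): CN(III) = 23·72/(10 + 0.13·72) = 1656/(484/25) = 10350/121 ≈ 85.537
Retention S: 1000/CN − 10 with CN=85.537 → S = 350/207 ≈ 1.691 in
Ia = 0.2·(350/207) = 70/207 in ≈ 0.338 in
Excess rainfall: 5.570 − 0.338 = 5.232 in; P > Ia so Q > 0
Runoff Q = (P−Ia)²/(P−Ia+S) = (5.232)²/(5.232+1.691) = 11728673401/2966289300 ≈ 3.954 in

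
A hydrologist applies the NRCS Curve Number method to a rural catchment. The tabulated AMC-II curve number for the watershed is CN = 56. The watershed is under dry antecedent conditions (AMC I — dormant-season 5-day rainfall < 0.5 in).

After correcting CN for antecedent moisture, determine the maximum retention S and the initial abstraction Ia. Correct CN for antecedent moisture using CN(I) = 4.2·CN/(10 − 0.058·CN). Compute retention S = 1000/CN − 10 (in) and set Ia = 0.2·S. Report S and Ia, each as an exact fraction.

S = 2750/147 in ≈ 18.707 in; Ia = 550/147 in ≈ 3.741 in

Adjust CN=56 to AMC I: 4.2·56/(10 − 0.058·56) → (1176/5) ÷ (844/125) = 7350/211 ≈ 34.834
S = 1000/(7350/211) − 10 = 2750/147 in ≈ 18.707 in
Initial abstraction Ia = S/5 = (2750/147)/5 = 550/147 ≈ 3.741 in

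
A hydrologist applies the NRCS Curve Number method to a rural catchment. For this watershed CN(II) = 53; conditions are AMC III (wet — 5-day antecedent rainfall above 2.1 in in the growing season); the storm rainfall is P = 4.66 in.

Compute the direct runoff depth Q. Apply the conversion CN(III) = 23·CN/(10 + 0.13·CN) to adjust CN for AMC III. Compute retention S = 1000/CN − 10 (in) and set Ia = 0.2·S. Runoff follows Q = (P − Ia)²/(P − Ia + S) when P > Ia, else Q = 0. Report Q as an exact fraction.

Adjust CN=53 to AMC III: 23·53/(10 + 0.13·53) → 1219 ÷ (1689/100) = 121900/1689 ≈ 72.173
Max retention: S = 1000/(121900/1689) − 10 = 4700/1219 in (≈ 3.856 in)
Ia = 0.2·(4700/1219) = 940/1219 in ≈ 0.771 in
P − Ia = 4.660 − 0.771 = 237027/60950 ≈ 3.889 in (> 0, runoff occurs)
Q: (237027/60950)² ÷ (472027/60950) = 56181798729/28770045650 in (≈ 1.953 in)

Q = 56181798729/28770045650 in ≈ 1.953 in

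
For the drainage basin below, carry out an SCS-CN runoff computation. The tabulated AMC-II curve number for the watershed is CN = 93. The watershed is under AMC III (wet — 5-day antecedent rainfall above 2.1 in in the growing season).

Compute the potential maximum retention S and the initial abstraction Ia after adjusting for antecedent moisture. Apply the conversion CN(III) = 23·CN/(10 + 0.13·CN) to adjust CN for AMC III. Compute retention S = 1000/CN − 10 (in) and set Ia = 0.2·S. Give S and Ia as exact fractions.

Wet (AMC III): CN(III) = 23·93/(10 + 0.13·93) = 2139/(2209/100) = 213900/2209 ≈ 96.831
Max retention: S = 1000/(213900/2209) − 10 = 700/2139 in (≈ 0.327 in)
Initial abstraction Ia = S/5 = (700/2139)/5 = 140/2139 ≈ 0.065 in

S = 700/2139 in ≈ 0.327 in; Ia = 140/2139 in ≈ 0.065 in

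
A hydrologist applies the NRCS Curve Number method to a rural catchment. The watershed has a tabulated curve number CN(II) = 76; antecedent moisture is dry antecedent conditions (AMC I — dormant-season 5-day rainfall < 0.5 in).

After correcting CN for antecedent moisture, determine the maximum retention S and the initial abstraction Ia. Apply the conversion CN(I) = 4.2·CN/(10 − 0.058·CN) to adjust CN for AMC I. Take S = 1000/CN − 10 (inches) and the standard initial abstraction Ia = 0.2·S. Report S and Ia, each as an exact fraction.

Dry (AMC I): CN(I) = 4.2·76/(10 − 0.058·76) = (1596/5)/(699/125) = 13300/233 ≈ 57.082
Retention S: 1000/CN − 10 with CN=57.082 → S = 1000/133 ≈ 7.519 in
Ia = 0.2S: 0.2·7.519 = 1.504 in (exactly 200/133)

S = 1000/133 in ≈ 7.519 in; Ia = 200/133 in ≈ 1.504 in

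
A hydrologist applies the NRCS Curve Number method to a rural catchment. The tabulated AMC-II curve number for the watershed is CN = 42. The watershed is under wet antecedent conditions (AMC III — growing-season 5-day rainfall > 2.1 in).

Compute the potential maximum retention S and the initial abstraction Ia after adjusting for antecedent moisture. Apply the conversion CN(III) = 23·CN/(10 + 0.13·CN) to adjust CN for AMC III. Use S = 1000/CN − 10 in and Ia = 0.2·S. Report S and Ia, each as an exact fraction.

S = 2900/483 in ≈ 6.004 in; Ia = 580/483 in ≈ 1.201 in

Wet (AMC III): CN(III) = 23·42/(10 + 0.13·42) = 966/(773/50) = 48300/773 ≈ 62.484
Retention S: 1000/CN − 10 with CN=62.484 → S = 2900/483 ≈ 6.004 in
Ia = 0.2S: 0.2·6.004 = 1.201 in (exactly 580/483)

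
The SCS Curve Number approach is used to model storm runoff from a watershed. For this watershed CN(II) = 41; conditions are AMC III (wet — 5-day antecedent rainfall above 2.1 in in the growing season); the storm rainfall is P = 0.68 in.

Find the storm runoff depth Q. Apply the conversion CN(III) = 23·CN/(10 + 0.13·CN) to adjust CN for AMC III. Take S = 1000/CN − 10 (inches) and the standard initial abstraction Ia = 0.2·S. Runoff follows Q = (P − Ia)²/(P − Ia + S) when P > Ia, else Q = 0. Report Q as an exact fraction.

Wet (AMC III): CN(III) = 23·41/(10 + 0.13·41) = 943/(1533/100) = 94300/1533 ≈ 61.513
Max retention: S = 1000/(94300/1533) − 10 = 5900/943 in (≈ 6.257 in)
Initial abstraction Ia = S/5 = (5900/943)/5 = 1180/943 ≈ 1.251 in
P = 0.680 ≤ Ia = 1.251 in: entire storm abstracted, Q = 0.

Q = 0 in ≈ 0.000 in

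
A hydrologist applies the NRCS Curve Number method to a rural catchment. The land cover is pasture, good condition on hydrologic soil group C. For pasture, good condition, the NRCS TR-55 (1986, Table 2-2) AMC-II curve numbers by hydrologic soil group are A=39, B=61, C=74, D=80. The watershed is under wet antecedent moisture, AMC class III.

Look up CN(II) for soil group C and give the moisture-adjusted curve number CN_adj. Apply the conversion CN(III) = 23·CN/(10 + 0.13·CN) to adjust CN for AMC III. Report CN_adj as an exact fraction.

CN_adj = 85100/981 ≈ 86.748

NRCS table: pasture, good condition, soil group C → CN(II) = 74
Wet (AMC III): CN(III) = 23·74/(10 + 0.13·74) = 1702/(981/50) = 85100/981 ≈ 86.748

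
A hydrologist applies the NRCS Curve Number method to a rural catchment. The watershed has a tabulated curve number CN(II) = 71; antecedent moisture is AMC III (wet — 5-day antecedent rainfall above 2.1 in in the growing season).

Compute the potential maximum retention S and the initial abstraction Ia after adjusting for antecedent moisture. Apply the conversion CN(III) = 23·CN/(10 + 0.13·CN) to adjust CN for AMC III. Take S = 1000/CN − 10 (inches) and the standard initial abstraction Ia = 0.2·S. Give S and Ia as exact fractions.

CN(III) from CN(II)=71: (23·71)/(10 + 0.13·71) = 163300/1923 ≈ 84.919
S = 1000/(163300/1923) − 10 = 2900/1633 in ≈ 1.776 in
Initial abstraction Ia = S/5 = (2900/1633)/5 = 580/1633 ≈ 0.355 in

S = 2900/1633 in ≈ 1.776 in; Ia = 580/1633 in ≈ 0.355 in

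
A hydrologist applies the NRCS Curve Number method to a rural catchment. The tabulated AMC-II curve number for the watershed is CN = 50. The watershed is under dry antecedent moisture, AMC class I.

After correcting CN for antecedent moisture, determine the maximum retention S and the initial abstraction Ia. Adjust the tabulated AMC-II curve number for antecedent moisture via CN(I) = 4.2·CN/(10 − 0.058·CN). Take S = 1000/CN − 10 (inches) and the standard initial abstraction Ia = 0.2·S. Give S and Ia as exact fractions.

Dry (AMC I): CN(I) = 4.2·50/(10 − 0.058·50) = 210/(71/10) = 2100/71 ≈ 29.577
S = 1000/(2100/71) − 10 = 500/21 in ≈ 23.810 in
Ia = 0.2·(500/21) = 100/21 in ≈ 4.762 in

S = 500/21 in ≈ 23.810 in; Ia = 100/21 in ≈ 4.762 in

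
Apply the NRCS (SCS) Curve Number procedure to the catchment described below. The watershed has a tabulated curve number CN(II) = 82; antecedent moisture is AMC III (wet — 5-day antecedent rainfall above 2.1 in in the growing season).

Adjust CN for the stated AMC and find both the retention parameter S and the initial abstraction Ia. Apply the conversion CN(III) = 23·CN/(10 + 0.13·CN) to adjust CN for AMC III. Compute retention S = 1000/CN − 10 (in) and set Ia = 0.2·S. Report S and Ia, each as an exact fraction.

S = 900/943 in ≈ 0.954 in; Ia = 180/943 in ≈ 0.191 in

Adjust CN=82 to AMC III: 23·82/(10 + 0.13·82) → 1886 ÷ (1033/50) = 94300/1033 ≈ 91.288
Retention S: 1000/CN − 10 with CN=91.288 → S = 900/943 ≈ 0.954 in
Ia = 0.2·(900/943) = 180/943 in ≈ 0.191 in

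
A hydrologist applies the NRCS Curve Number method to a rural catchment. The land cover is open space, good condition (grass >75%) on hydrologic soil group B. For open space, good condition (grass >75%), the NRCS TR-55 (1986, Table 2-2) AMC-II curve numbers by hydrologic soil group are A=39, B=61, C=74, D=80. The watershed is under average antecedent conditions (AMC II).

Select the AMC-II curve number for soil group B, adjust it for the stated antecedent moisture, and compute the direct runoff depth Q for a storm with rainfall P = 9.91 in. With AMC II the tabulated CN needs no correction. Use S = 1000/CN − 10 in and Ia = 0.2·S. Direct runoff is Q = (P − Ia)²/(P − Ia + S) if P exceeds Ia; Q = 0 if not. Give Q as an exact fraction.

Q = 2772127801/559071100 in ≈ 4.958 in

NRCS table: open space, good condition (grass >75%), soil group B → CN(II) = 61
CN(II) = 61; AMC II needs no correction.
Retention S: 1000/CN − 10 with CN=61.000 → S = 390/61 ≈ 6.393 in
Ia = 0.2·(390/61) = 78/61 in ≈ 1.279 in
P − Ia = 9.910 − 1.279 = 52651/6100 ≈ 8.631 in (> 0, runoff occurs)
Q = (52651/6100)²/((52651/6100) + 390/61) = (2772127801/37210000)/(91651/6100) = 2772127801/559071100 in ≈ 4.958 in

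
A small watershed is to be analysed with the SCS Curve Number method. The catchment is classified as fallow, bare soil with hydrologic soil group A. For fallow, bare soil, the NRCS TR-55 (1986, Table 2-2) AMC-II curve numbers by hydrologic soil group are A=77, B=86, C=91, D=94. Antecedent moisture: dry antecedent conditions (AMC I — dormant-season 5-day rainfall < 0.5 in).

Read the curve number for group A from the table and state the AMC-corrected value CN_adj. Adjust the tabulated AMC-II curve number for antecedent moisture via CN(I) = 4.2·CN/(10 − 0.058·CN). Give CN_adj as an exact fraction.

CN_adj = 161700/2767 ≈ 58.439

NRCS table: fallow, bare soil, soil group A → CN(II) = 77
Dry (AMC I): CN(I) = 4.2·77/(10 − 0.058·77) = (1617/5)/(2767/500) = 161700/2767 ≈ 58.439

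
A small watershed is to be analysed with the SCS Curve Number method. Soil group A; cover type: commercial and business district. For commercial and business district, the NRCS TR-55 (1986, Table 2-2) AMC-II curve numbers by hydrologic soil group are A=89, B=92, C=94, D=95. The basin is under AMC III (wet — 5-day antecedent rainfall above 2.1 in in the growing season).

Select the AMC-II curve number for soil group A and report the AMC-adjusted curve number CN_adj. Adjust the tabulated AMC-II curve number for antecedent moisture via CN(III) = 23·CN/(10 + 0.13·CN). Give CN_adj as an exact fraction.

NRCS table: commercial and business district, soil group A → CN(II) = 89
CN(III) from CN(II)=89: (23·89)/(10 + 0.13·89) = 204700/2157 ≈ 94.900

CN_adj = 204700/2157 ≈ 94.900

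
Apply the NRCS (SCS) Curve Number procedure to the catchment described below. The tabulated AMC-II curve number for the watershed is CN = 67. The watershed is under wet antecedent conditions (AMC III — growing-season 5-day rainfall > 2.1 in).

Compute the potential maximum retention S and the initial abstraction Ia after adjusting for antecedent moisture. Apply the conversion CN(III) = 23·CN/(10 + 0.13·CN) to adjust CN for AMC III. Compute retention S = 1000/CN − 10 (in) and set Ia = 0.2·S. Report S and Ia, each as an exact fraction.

S = 3300/1541 in ≈ 2.141 in; Ia = 660/1541 in ≈ 0.428 in

Wet (AMC III): CN(III) = 23·67/(10 + 0.13·67) = 1541/(1871/100) = 154100/1871 ≈ 82.362
Retention S: 1000/CN − 10 with CN=82.362 → S = 3300/1541 ≈ 2.141 in
Ia = 0.2S: 0.2·2.141 = 0.428 in (exactly 660/1541)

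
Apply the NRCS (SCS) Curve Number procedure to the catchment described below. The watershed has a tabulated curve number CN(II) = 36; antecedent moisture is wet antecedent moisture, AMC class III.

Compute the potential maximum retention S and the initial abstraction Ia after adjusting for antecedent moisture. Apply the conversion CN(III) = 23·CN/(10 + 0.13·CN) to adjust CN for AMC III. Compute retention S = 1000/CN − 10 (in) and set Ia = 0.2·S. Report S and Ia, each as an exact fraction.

Wet (AMC III): CN(III) = 23·36/(10 + 0.13·36) = 828/(367/25) = 20700/367 ≈ 56.403
Retention S: 1000/CN − 10 with CN=56.403 → S = 1600/207 ≈ 7.729 in
Ia = 0.2·(1600/207) = 320/207 in ≈ 1.546 in

S = 1600/207 in ≈ 7.729 in; Ia = 320/207 in ≈ 1.546 in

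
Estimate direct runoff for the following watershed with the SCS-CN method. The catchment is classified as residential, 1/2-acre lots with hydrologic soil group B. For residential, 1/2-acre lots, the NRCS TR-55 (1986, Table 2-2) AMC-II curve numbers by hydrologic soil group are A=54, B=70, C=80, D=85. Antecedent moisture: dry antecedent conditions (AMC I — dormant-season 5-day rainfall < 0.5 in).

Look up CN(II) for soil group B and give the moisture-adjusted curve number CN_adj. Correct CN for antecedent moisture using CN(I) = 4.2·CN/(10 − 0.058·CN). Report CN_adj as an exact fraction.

NRCS table: residential, 1/2-acre lots, soil group B → CN(II) = 70
Dry (AMC I): CN(I) = 4.2·70/(10 − 0.058·70) = 294/(297/50) = 4900/99 ≈ 49.495

CN_adj = 4900/99 ≈ 49.495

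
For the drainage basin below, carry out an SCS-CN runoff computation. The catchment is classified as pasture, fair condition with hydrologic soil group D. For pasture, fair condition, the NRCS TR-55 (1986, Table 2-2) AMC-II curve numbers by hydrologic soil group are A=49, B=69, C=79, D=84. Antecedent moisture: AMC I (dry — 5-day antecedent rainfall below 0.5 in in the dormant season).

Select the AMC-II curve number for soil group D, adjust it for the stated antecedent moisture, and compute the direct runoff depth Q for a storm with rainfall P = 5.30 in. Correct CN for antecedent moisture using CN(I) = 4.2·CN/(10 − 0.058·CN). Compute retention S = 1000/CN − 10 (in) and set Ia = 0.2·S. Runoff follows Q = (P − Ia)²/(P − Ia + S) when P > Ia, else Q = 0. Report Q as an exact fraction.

Q = 375313129/173634930 in ≈ 2.162 in

NRCS table: pasture, fair condition, soil group D → CN(II) = 84
Dry (AMC I): CN(I) = 4.2·84/(10 − 0.058·84) = (1764/5)/(641/125) = 44100/641 ≈ 68.799
S = 1000/(44100/641) − 10 = 2000/441 in ≈ 4.535 in
Ia = 0.2·(2000/441) = 400/441 in ≈ 0.907 in
Excess rainfall: 5.300 − 0.907 = 4.393 in; P > Ia so Q > 0
Q: (19373/4410)² ÷ (39373/4410) = 375313129/173634930 in (≈ 2.162 in)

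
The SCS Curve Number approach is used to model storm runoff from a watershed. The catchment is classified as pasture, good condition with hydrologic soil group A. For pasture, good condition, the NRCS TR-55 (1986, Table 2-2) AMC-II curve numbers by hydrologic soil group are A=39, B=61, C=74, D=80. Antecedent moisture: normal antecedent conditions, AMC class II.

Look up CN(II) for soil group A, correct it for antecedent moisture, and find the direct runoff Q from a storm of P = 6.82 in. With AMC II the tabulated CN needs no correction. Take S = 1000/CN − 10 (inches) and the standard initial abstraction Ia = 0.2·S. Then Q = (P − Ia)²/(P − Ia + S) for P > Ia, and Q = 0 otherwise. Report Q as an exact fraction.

Q = 51825601/73513050 in ≈ 0.705 in

NRCS table: pasture, good condition, soil group A → CN(II) = 39
CN(II) = 39; AMC II needs no correction.
Retention S: 1000/CN − 10 with CN=39.000 → S = 610/39 ≈ 15.641 in
Ia = 0.2S: 0.2·15.641 = 3.128 in (exactly 122/39)
Since P=6.820 > Ia=3.128: effective rainfall P−Ia = 7199/1950 in
Q: (7199/1950)² ÷ (37699/1950) = 51825601/73513050 in (≈ 0.705 in)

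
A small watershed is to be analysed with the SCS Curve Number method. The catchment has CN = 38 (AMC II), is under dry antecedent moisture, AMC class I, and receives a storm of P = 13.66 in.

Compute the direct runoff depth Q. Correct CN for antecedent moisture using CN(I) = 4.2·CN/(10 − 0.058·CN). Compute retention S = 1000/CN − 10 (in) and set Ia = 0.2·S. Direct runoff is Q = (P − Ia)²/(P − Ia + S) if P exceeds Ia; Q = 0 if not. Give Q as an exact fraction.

Adjust CN=38 to AMC I: 4.2·38/(10 − 0.058·38) → (798/5) ÷ (1949/250) = 39900/1949 ≈ 20.472
Retention S: 1000/CN − 10 with CN=20.472 → S = 15500/399 ≈ 38.847 in
Initial abstraction Ia = S/5 = (15500/399)/5 = 3100/399 ≈ 7.769 in
P − Ia = 13.660 − 7.769 = 117517/19950 ≈ 5.891 in (> 0, runoff occurs)
Q = (117517/19950)²/((117517/19950) + 15500/399) = (13810245289/398002500)/(892517/19950) = 13810245289/17805714150 in ≈ 0.776 in

Q = 13810245289/17805714150 in ≈ 0.776 in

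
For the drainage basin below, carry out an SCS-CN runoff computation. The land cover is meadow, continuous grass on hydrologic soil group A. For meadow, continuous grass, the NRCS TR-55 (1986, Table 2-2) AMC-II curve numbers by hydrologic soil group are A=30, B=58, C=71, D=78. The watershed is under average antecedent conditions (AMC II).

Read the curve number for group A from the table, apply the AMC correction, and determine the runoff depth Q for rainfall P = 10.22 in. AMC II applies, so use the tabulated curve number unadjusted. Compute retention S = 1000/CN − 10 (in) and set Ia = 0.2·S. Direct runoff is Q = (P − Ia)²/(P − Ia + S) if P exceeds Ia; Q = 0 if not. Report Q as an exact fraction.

NRCS table: meadow, continuous grass, soil group A → CN(II) = 30
CN(II) = 30; AMC II needs no correction.
S = 1000/30 − 10 = 70/3 in ≈ 23.333 in
Ia = 0.2S: 0.2·23.333 = 4.667 in (exactly 14/3)
P − Ia = 10.220 − 4.667 = 833/150 ≈ 5.553 in (> 0, runoff occurs)
Q: (833/150)² ÷ (4333/150) = 99127/92850 in (≈ 1.068 in)

Q = 99127/92850 in ≈ 1.068 in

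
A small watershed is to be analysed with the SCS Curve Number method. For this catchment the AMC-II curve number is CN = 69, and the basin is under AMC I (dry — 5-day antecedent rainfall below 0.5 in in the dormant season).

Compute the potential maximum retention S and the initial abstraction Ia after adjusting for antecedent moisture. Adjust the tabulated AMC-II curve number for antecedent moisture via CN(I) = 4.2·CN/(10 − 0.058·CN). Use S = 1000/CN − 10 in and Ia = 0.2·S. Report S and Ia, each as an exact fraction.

S = 15500/1449 in ≈ 10.697 in; Ia = 3100/1449 in ≈ 2.139 in

Adjust CN=69 to AMC I: 4.2·69/(10 − 0.058·69) → (1449/5) ÷ (2999/500) = 144900/2999 ≈ 48.316
Retention S: 1000/CN − 10 with CN=48.316 → S = 15500/1449 ≈ 10.697 in
Initial abstraction Ia = S/5 = (15500/1449)/5 = 3100/1449 ≈ 2.139 in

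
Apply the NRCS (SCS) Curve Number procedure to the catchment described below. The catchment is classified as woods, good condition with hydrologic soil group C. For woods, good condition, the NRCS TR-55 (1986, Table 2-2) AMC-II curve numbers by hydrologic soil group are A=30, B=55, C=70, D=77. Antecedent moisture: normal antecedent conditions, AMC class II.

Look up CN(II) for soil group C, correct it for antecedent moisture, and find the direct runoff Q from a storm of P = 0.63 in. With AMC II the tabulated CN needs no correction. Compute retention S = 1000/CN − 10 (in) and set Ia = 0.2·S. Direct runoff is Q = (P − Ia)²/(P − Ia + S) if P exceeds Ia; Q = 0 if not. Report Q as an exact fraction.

Q = 0 in ≈ 0.000 in

NRCS table: woods, good condition, soil group C → CN(II) = 70
CN(II) = 70; AMC II needs no correction.
Max retention: S = 1000/70 − 10 = 30/7 in (≈ 4.286 in)
Ia = 0.2S: 0.2·4.286 = 0.857 in (exactly 6/7)
P = 0.630 ≤ Ia = 0.857 in: entire storm abstracted, Q = 0.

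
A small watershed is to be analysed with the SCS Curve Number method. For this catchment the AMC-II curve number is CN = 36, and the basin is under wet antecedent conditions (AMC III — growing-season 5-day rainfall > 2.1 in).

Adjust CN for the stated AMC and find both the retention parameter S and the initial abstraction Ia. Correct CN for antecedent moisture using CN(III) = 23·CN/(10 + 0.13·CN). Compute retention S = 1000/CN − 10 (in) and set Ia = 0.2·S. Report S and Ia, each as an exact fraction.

S = 1600/207 in ≈ 7.729 in; Ia = 320/207 in ≈ 1.546 in

Wet (AMC III): CN(III) = 23·36/(10 + 0.13·36) = 828/(367/25) = 20700/367 ≈ 56.403
S = 1000/(20700/367) − 10 = 1600/207 in ≈ 7.729 in
Initial abstraction Ia = S/5 = (1600/207)/5 = 320/207 ≈ 1.546 in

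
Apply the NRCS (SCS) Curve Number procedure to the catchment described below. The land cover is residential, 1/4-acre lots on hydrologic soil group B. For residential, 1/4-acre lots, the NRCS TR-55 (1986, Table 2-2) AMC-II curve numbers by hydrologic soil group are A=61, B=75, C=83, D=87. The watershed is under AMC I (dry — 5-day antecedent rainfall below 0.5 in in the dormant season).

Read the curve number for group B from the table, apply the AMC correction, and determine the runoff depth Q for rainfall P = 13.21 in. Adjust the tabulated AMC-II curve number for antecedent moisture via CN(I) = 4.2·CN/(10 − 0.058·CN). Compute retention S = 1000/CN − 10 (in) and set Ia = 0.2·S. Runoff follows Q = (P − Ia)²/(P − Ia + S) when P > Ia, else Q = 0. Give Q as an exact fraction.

Q = 5361607729/776304900 in ≈ 6.907 in

NRCS table: residential, 1/4-acre lots, soil group B → CN(II) = 75
Adjust CN=75 to AMC I: 4.2·75/(10 − 0.058·75) → 315 ÷ (113/20) = 6300/113 ≈ 55.752
S = 1000/(6300/113) − 10 = 500/63 in ≈ 7.937 in
Initial abstraction Ia = S/5 = (500/63)/5 = 100/63 ≈ 1.587 in
P − Ia = 13.210 − 1.587 = 73223/6300 ≈ 11.623 in (> 0, runoff occurs)
Runoff Q = (P−Ia)²/(P−Ia+S) = (11.623)²/(11.623+7.937) = 5361607729/776304900 ≈ 6.907 in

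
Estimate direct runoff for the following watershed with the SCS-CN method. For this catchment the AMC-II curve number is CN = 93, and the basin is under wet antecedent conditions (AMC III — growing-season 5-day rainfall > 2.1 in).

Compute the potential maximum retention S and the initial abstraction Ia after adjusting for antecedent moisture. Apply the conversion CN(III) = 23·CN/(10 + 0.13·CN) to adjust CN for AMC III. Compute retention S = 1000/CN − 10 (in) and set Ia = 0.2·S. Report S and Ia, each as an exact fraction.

Wet (AMC III): CN(III) = 23·93/(10 + 0.13·93) = 2139/(2209/100) = 213900/2209 ≈ 96.831
Max retention: S = 1000/(213900/2209) − 10 = 700/2139 in (≈ 0.327 in)
Initial abstraction Ia = S/5 = (700/2139)/5 = 140/2139 ≈ 0.065 in

S = 700/2139 in ≈ 0.327 in; Ia = 140/2139 in ≈ 0.065 in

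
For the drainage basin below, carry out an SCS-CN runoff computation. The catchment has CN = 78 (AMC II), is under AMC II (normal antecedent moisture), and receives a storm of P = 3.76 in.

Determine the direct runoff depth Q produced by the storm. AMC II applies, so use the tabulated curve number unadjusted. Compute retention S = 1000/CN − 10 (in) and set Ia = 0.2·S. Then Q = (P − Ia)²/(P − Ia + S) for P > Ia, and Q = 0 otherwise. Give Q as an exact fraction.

AMC II — tabulated CN = 78 applies directly.
Retention S: 1000/CN − 10 with CN=78.000 → S = 110/39 ≈ 2.821 in
Initial abstraction Ia = S/5 = (110/39)/5 = 22/39 ≈ 0.564 in
Excess rainfall: 3.760 − 0.564 = 3.196 in; P > Ia so Q > 0
Q: (3116/975)² ÷ (5866/975) = 4854728/2859675 in (≈ 1.698 in)

Q = 4854728/2859675 in ≈ 1.698 in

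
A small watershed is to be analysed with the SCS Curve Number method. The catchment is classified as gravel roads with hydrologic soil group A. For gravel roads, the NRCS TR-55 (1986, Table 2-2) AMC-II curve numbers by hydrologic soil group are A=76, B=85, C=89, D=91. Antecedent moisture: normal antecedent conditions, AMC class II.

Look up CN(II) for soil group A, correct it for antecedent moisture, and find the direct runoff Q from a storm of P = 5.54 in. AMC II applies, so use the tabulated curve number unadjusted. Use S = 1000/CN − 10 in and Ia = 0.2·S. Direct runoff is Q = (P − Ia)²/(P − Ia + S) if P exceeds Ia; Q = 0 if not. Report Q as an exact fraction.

Q = 21743569/7279850 in ≈ 2.987 in

NRCS table: gravel roads, soil group A → CN(II) = 76
Average conditions: CN = 76 (no AMC adjustment).
S = 1000/76 − 10 = 60/19 in ≈ 3.158 in
Initial abstraction Ia = S/5 = (60/19)/5 = 12/19 ≈ 0.632 in
Excess rainfall: 5.540 − 0.632 = 4.908 in; P > Ia so Q > 0
Q: (4663/950)² ÷ (7663/950) = 21743569/7279850 in (≈ 2.987 in)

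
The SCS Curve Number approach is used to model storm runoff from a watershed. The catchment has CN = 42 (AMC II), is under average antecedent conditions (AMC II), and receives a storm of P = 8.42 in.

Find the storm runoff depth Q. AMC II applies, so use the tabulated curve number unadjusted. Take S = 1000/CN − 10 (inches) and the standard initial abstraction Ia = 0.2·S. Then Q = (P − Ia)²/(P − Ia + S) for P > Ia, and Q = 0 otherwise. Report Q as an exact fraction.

Q = 35295481/21463050 in ≈ 1.644 in

CN(II) = 42; AMC II needs no correction.
S = 1000/42 − 10 = 290/21 in ≈ 13.810 in
Initial abstraction Ia = S/5 = (290/21)/5 = 58/21 ≈ 2.762 in
P − Ia = 8.420 − 2.762 = 5941/1050 ≈ 5.658 in (> 0, runoff occurs)
Runoff Q = (P−Ia)²/(P−Ia+S) = (5.658)²/(5.658+13.810) = 35295481/21463050 ≈ 1.644 in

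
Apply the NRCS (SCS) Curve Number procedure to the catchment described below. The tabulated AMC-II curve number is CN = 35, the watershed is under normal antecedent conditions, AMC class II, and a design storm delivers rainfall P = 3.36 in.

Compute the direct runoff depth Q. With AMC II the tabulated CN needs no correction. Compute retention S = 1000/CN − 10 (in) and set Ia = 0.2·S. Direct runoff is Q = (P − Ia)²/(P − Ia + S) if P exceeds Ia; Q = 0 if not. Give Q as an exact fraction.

Q = 0 in ≈ 0.000 in

CN(II) = 35; AMC II needs no correction.
Max retention: S = 1000/35 − 10 = 130/7 in (≈ 18.571 in)
Initial abstraction Ia = S/5 = (130/7)/5 = 26/7 ≈ 3.714 in
P = 3.360 ≤ Ia = 3.714 in: entire storm abstracted, Q = 0.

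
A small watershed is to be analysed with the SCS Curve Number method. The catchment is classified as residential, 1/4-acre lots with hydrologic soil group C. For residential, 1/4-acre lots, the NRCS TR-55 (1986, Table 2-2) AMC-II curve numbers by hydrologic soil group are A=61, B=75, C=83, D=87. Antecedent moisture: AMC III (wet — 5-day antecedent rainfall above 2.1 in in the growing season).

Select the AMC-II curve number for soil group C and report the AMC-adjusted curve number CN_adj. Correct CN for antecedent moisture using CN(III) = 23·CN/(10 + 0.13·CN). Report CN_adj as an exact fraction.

NRCS table: residential, 1/4-acre lots, soil group C → CN(II) = 83
CN(III) from CN(II)=83: (23·83)/(10 + 0.13·83) = 190900/2079 ≈ 91.823

CN_adj = 190900/2079 ≈ 91.823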